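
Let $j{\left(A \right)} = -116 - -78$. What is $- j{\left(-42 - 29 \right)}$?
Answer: $38$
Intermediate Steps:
$j{\left(A \right)} = -38$ ($j{\left(A \right)} = -116 + 78 = -38$)
$- j{\left(-42 - 29 \right)} = \left(-1\right) \left(-38\right) = 38$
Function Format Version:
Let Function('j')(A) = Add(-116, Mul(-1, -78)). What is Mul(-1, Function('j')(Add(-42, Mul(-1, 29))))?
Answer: 38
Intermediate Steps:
Function('j')(A) = -38 (Function('j')(A) = Add(-116, 78) = -38)
Mul(-1, Function('j')(Add(-42, Mul(-1, 29)))) = Mul(-1, -38) = 38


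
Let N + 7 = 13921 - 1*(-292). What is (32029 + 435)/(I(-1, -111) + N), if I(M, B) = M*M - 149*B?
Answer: 16232/15373 ≈ 1.0559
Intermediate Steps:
I(M, B) = M² - 149*B
N = 14206 (N = -7 + (13921 - 1*(-292)) = -7 + (13921 + 292) = -7 + 14213 = 14206)
(32029 + 435)/(I(-1, -111) + N) = (32029 + 435)/(((-1)² - 149*(-111)) + 14206) = 32464/((1 + 16539) + 14206) = 32464/(16540 + 14206) = 32464/30746 = 32464*(1/30746) = 16232/15373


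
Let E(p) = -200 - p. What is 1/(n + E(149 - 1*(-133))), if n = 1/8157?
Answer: -8157/3931673 ≈ -0.0020747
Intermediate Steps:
n = 1/8157 ≈ 0.00012259
1/(n + E(149 - 1*(-133))) = 1/(1/8157 + (-200 - (149 - 1*(-133)))) = 1/(1/8157 + (-200 - (149 + 133))) = 1/(1/8157 + (-200 - 1*282)) = 1/(1/8157 + (-200 - 282)) = 1/(1/8157 - 482) = 1/(-3931673/8157) = -8157/3931673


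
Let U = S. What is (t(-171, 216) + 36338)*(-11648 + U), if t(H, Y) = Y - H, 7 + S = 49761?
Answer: 1399442850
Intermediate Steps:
S = 49754 (S = -7 + 49761 = 49754)
U = 49754
(t(-171, 216) + 36338)*(-11648 + U) = ((216 - 1*(-171)) + 36338)*(-11648 + 49754) = ((216 + 171) + 36338)*38106 = (387 + 36338)*38106 = 36725*38106 = 1399442850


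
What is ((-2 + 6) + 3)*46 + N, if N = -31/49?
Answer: 15747/49 ≈ 321.37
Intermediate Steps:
N = -31/49 (N = -31*1/49 = -31/49 ≈ -0.63265)
((-2 + 6) + 3)*46 + N = ((-2 + 6) + 3)*46 - 31/49 = (4 + 3)*46 - 31/49 = 7*46 - 31/49 = 322 - 31/49 = 15747/49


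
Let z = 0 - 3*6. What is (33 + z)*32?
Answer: 480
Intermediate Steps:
z = -18 (z = 0 - 18 = -18)
(33 + z)*32 = (33 - 18)*32 = 15*32 = 480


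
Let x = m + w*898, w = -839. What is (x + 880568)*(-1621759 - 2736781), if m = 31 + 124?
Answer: -554846500540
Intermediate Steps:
m = 155
x = -753267 (x = 155 - 839*898 = 155 - 753422 = -753267)
(x + 880568)*(-1621759 - 2736781) = (-753267 + 880568)*(-1621759 - 2736781) = 127301*(-4358540) = -554846500540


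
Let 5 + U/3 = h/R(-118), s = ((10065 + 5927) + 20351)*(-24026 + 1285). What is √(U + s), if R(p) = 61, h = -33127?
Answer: I*√3075323920579/61 ≈ 28749.0*I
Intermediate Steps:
s = -826476163 (s = (15992 + 20351)*(-22741) = 36343*(-22741) = -826476163)
U = -100296/61 (U = -15 + 3*(-33127/61) = -15 - 99381/61 = -100296/61 ≈ -1644.2)
√(U + s) = √(-100296/61 - 826476163) = √(-50415146239/61) = I*√3075323920579/61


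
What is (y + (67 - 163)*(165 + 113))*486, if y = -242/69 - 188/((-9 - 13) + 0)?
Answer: -3280883616/253 ≈ -1.2968e+7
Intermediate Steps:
y = 3824/759 (y = -242*1/69 - 188/(-22 + 0) = -242/69 - 188/(-22) = -242/69 - 188*(-1/22) = -242/69 + 94/11 = 3824/759 ≈ 5.0382)
(y + (67 - 163)*(165 + 113))*486 = (3824/759 + (67 - 163)*(165 + 113))*486 = (3824/759 - 96*278)*486 = (3824/759 - 26688)*486 = -20252368/759*486 = -3280883616/253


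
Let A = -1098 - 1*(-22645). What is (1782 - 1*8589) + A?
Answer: 14740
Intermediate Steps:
A = 21547 (A = -1098 + 22645 = 21547)
(1782 - 1*8589) + A = (1782 - 1*8589) + 21547 = (1782 - 8589) + 21547 = -6807 + 21547 = 14740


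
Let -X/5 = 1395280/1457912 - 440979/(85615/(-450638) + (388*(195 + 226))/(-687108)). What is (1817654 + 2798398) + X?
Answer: -464572467752579167796/861974637622397 ≈ -5.3896e+5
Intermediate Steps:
X = -4443492217698720084440/861974637622397 (X = -5*(1395280/1457912 - 440979/(85615/(-450638) + (388*(195 + 226))/(-687108))) = -5*(1395280*(1/1457912) - 440979/(85615*(-1/450638) + (388*421)*(-1/687108))) = -5*(174410/182239 - 440979/(-85615/450638 + 163348*(-1/687108))) = -5*(174410/182239 - 440979/(-85615/450638 - 40837/171777)) = -5*(174410/182239 - 440979/(-33109391861/77409243726)) = -5*(174410/182239 - 440979*(-77409243726/33109391861)) = -5*(174410/182239 + 4876550127006822/4729913123) = -5*888698443539744016888/861974637622397 = -4443492217698720084440/861974637622397 ≈ -5.1550e+6)
(1817654 + 2798398) + X = (1817654 + 2798398) - 4443492217698720084440/861974637622397 = 4616052 - 4443492217698720084440/861974637622397 = -464572467752579167796/861974637622397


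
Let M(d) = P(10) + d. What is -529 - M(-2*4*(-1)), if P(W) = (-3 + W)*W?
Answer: -607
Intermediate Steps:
P(W) = W*(-3 + W)
M(d) = 70 + d (M(d) = 10*(-3 + 10) + d = 10*7 + d = 70 + d)
-529 - M(-2*4*(-1)) = -529 - (70 - 2*4*(-1)) = -529 - (70 - 8*(-1)) = -529 - (70 + 8) = -529 - 1*78 = -529 - 78 = -607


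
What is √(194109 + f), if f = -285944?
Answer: I*√91835 ≈ 303.04*I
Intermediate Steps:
√(194109 + f) = √(194109 - 285944) = √(-91835) = I*√91835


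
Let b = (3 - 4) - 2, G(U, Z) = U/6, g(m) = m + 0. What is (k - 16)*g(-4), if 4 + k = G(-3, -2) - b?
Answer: 70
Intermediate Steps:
g(m) = m
G(U, Z) = U/6 (G(U, Z) = U*(⅙) = U/6)
b = -3 (b = -1 - 2 = -3)
k = -3/2 (k = -4 + ((⅙)*(-3) - 1*(-3)) = -4 + (-½ + 3) = -4 + 5/2 = -3/2 ≈ -1.5000)
(k - 16)*g(-4) = (-3/2 - 16)*(-4) = -35/2*(-4) = 70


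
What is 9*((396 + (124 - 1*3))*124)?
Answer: 576972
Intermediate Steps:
9*((396 + (124 - 1*3))*124) = 9*((396 + (124 - 3))*124) = 9*((396 + 121)*124) = 9*(517*124) = 9*64108 = 576972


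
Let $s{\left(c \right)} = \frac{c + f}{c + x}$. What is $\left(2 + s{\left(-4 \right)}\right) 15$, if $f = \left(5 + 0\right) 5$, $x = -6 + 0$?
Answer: $- \frac{3}{2} \approx -1.5$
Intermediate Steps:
$x = -6$
$f = 25$ ($f = 5 \cdot 5 = 25$)
$s{\left(c \right)} = \frac{25 + c}{-6 + c}$ ($s{\left(c \right)} = \frac{c + 25}{c - 6} = \frac{25 + c}{-6 + c}$)
$\left(2 + s{\left(-4 \right)}\right) 15 = \left(2 + \frac{25 - 4}{-6 - 4}\right) 15 = \left(2 + \frac{1}{-10} \cdot 21\right) 15 = \left(2 - \frac{21}{10}\right) 15 = \left(- \frac{1}{10}\right) 15 = - \frac{3}{2}$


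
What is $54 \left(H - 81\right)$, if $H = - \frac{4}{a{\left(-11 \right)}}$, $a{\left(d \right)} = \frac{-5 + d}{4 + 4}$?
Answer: $-4266$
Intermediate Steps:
$a{\left(d \right)} = - \frac{5}{8} + \frac{d}{8}$ ($a{\left(d \right)} = \frac{-5 + d}{8} = \left(-5 + d\right) \frac{1}{8} = - \frac{5}{8} + \frac{d}{8}$)
$H = 2$ ($H = - \frac{4}{- \frac{5}{8} + \frac{1}{8} \left(-11\right)} = - \frac{4}{- \frac{5}{8} - \frac{11}{8}} = - \frac{4}{-2} = \left(-4\right) \left(- \frac{1}{2}\right) = 2$)
$54 \left(H - 81\right) = 54 \left(2 - 81\right) = 54 \left(-79\right) = -4266$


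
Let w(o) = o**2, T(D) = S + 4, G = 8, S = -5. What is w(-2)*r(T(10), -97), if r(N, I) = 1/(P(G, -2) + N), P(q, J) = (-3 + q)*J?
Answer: -4/11 ≈ -0.36364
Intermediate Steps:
T(D) = -1 (T(D) = -5 + 4 = -1)
P(q, J) = J*(-3 + q)
r(N, I) = 1/(-10 + N) (r(N, I) = 1/(-2*(-3 + 8) + N) = 1/(-2*5 + N) = 1/(-10 + N))
w(-2)*r(T(10), -97) = (-2)**2/(-10 - 1) = 4/(-11) = 4*(-1/11) = -4/11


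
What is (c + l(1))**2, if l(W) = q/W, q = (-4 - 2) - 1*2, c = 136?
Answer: 16384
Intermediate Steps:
q = -8 (q = -6 - 2 = -8)
l(W) = -8/W
(c + l(1))**2 = (136 - 8/1)**2 = (136 - 8*1)**2 = (136 - 8)**2 = 128**2 = 16384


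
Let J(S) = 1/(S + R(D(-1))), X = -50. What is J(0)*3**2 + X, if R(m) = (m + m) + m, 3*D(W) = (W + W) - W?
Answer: -59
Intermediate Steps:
D(W) = W/3 (D(W) = ((W + W) - W)/3 = (2*W - W)/3 = W/3)
R(m) = 3*m (R(m) = 2*m + m = 3*m)
J(S) = 1/(-1 + S) (J(S) = 1/(S + 3*((1/3)*(-1))) = 1/(S + 3*(-1/3)) = 1/(S - 1) = 1/(-1 + S))
J(0)*3**2 + X = 3**2/(-1 + 0) - 50 = 9/(-1) - 50 = -1*9 - 50 = -9 - 50 = -59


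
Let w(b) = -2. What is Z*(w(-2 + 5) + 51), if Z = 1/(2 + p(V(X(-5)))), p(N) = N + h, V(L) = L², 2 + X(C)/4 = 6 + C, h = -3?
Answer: 49/15 ≈ 3.2667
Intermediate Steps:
X(C) = 16 + 4*C (X(C) = -8 + 4*(6 + C) = -8 + (24 + 4*C) = 16 + 4*C)
p(N) = -3 + N (p(N) = N - 3 = -3 + N)
Z = 1/15 (Z = 1/(2 + (-3 + (16 + 4*(-5))²)) = 1/(2 + (-3 + (16 - 20)²)) = 1/(2 + (-3 + (-4)²)) = 1/(2 + (-3 + 16)) = 1/(2 + 13) = 1/15 ≈ 0.066667)
Z*(w(-2 + 5) + 51) = (-2 + 51)/15 = (1/15)*49 = 49/15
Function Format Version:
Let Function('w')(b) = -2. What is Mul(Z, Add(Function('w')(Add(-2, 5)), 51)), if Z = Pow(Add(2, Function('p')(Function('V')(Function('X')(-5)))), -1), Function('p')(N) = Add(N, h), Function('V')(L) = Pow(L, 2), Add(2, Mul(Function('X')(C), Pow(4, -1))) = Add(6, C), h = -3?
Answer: Rational(49, 15) ≈ 3.2667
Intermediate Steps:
Function('X')(C) = Add(16, Mul(4, C)) (Function('X')(C) = Add(-8, Mul(4, Add(6, C))) = Add(-8, Add(24, Mul(4, C))) = Add(16, Mul(4, C)))
Function('p')(N) = Add(-3, N) (Function('p')(N) = Add(N, -3) = Add(-3, N))
Z = Rational(1, 15) (Z = Pow(Add(2, Add(-3, Pow(Add(16, Mul(4, -5)), 2))), -1) = Pow(Add(2, Add(-3, Pow(Add(16, -20), 2))), -1) = Pow(Add(2, Add(-3, Pow(-4, 2))), -1) = Pow(Add(2, Add(-3, 16)), -1) = Pow(Add(2, 13), -1) = Pow(15, -1) = Rational(1, 15) ≈ 0.066667)
Mul(Z, Add(Function('w')(Add(-2, 5)), 51)) = Mul(Rational(1, 15), Add(-2, 51)) = Mul(Rational(1, 15), 49) = Rational(49, 15)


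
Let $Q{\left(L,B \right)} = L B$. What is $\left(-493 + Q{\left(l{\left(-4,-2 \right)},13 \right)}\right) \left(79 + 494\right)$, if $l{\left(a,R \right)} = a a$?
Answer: $-163305$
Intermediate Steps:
$l{\left(a,R \right)} = a^{2}$
$Q{\left(L,B \right)} = B L$
$\left(-493 + Q{\left(l{\left(-4,-2 \right)},13 \right)}\right) \left(79 + 494\right) = \left(-493 + 13 \left(-4\right)^{2}\right) \left(79 + 494\right) = \left(-493 + 13 \cdot 16\right) 573 = \left(-493 + 208\right) 573 = \left(-285\right) 573 = -163305$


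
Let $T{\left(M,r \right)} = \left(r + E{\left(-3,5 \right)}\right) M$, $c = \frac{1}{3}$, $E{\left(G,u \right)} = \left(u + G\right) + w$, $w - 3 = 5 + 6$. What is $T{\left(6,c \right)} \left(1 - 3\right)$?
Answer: $-196$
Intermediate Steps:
$w = 14$ ($w = 3 + \left(5 + 6\right) = 3 + 11 = 14$)
$E{\left(G,u \right)} = 14 + G + u$ ($E{\left(G,u \right)} = \left(u + G\right) + 14 = \left(G + u\right) + 14 = 14 + G + u$)
$c = \frac{1}{3} \approx 0.33333$
$T{\left(M,r \right)} = M \left(16 + r\right)$ ($T{\left(M,r \right)} = \left(r + \left(14 - 3 + 5\right)\right) M = \left(r + 16\right) M = \left(16 + r\right) M = M \left(16 + r\right)$)
$T{\left(6,c \right)} \left(1 - 3\right) = 6 \left(16 + \frac{1}{3}\right) \left(1 - 3\right) = 6 \cdot \frac{49}{3} \left(-2\right) = 98 \left(-2\right) = -196$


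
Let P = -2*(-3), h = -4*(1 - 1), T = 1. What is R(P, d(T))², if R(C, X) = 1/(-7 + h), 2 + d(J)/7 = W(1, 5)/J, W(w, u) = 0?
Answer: 1/49 ≈ 0.020408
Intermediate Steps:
h = 0 (h = -4*0 = 0)
d(J) = -14 (d(J) = -14 + 7*(0/J) = -14 + 7*0 = -14 + 0 = -14)
P = 6
R(C, X) = -⅐ (R(C, X) = 1/(-7 + 0) = 1/(-7) = -⅐)
R(P, d(T))² = (-⅐)² = 1/49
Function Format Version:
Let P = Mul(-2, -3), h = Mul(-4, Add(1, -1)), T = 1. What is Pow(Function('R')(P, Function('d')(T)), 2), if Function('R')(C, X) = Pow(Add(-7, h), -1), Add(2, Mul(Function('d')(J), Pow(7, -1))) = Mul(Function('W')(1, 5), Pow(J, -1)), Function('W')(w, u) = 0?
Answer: Rational(1, 49) ≈ 0.020408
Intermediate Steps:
h = 0 (h = Mul(-4, 0) = 0)
Function('d')(J) = -14 (Function('d')(J) = Add(-14, Mul(7, Mul(0, Pow(J, -1)))) = Add(-14, Mul(7, 0)) = Add(-14, 0) = -14)
P = 6
Function('R')(C, X) = Rational(-1, 7) (Function('R')(C, X) = Pow(Add(-7, 0), -1) = Pow(-7, -1) = Rational(-1, 7))
Pow(Function('R')(P, Function('d')(T)), 2) = Pow(Rational(-1, 7), 2) = Rational(1, 49)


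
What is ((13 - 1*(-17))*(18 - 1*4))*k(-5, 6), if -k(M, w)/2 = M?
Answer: 4200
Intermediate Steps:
k(M, w) = -2*M
((13 - 1*(-17))*(18 - 1*4))*k(-5, 6) = ((13 - 1*(-17))*(18 - 1*4))*(-2*(-5)) = ((13 + 17)*(18 - 4))*10 = (30*14)*10 = 420*10 = 4200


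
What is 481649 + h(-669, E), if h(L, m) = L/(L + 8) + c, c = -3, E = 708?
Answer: 318368675/661 ≈ 4.8165e+5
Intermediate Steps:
h(L, m) = -3 + L/(8 + L) (h(L, m) = L/(L + 8) - 3 = L/(8 + L) - 3 = -3 + L/(8 + L))
481649 + h(-669, E) = 481649 + 2*(-12 - 1*(-669))/(8 - 669) = 481649 + 2*(-12 + 669)/(-661) = 481649 + 2*(-1/661)*657 = 481649 - 1314/661 = 318368675/661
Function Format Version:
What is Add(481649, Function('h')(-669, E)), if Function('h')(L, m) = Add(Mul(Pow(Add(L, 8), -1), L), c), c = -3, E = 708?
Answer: Rational(318368675, 661) ≈ 4.8165e+5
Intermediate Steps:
Function('h')(L, m) = Add(-3, Mul(L, Pow(Add(8, L), -1))) (Function('h')(L, m) = Add(Mul(Pow(Add(L, 8), -1), L), -3) = Add(Mul(Pow(Add(8, L), -1), L), -3) = Add(Mul(L, Pow(Add(8, L), -1)), -3) = Add(-3, Mul(L, Pow(Add(8, L), -1))))
Add(481649, Function('h')(-669, E)) = Add(481649, Mul(2, Pow(Add(8, -669), -1), Add(-12, Mul(-1, -669)))) = Add(481649, Mul(2, Pow(-661, -1), Add(-12, 669))) = Add(481649, Mul(2, Rational(-1, 661), 657)) = Add(481649, Rational(-1314, 661)) = Rational(318368675, 661)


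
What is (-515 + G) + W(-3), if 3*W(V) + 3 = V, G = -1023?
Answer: -1540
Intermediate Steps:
W(V) = -1 + V/3
(-515 + G) + W(-3) = (-515 - 1023) + (-1 + (⅓)*(-3)) = -1538 + (-1 - 1) = -1538 - 2 = -1540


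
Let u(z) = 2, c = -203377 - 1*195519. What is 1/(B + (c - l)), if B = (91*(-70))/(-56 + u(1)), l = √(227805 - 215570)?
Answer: -290709189/115928430818734 + 729*√12235/115928430818734 ≈ -2.5070e-6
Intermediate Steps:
c = -398896 (c = -203377 - 195519 = -398896)
l = √12235 ≈ 110.61
B = 3185/27 (B = (91*(-70))/(-56 + 2) = -6370/(-54) = -6370*(-1/54) = 3185/27 ≈ 117.96)
1/(B + (c - l)) = 1/(3185/27 + (-398896 - √12235)) = 1/(-10767007/27 - √12235)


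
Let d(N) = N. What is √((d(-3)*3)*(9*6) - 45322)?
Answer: 4*I*√2863 ≈ 214.03*I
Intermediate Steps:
√((d(-3)*3)*(9*6) - 45322) = √((-3*3)*(9*6) - 45322) = √(-9*54 - 45322) = √(-486 - 45322) = √(-45808) = 4*I*√2863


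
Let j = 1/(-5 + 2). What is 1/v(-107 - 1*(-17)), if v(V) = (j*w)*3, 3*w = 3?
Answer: -1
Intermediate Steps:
w = 1 (w = (⅓)*3 = 1)
j = -⅓ (j = 1/(-3) = -⅓ ≈ -0.33333)
v(V) = -1 (v(V) = -⅓*1*3 = -⅓*3 = -1)
1/v(-107 - 1*(-17)) = 1/(-1) = -1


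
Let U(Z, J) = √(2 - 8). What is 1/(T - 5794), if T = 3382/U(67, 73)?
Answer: -8691/53215135 + 1691*I*√6/106430270 ≈ -0.00016332 + 3.8918e-5*I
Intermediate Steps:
U(Z, J) = I*√6 (U(Z, J) = √(-6) = I*√6)
T = -1691*I*√6/3 (T = 3382/((I*√6)) = 3382*(-I*√6/6) = -1691*I*√6/3 ≈ -1380.7*I)
1/(T - 5794) = 1/(-1691*I*√6/3 - 5794) = 1/(-5794 - 1691*I*√6/3)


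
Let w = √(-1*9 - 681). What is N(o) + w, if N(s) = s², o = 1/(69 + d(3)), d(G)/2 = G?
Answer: 1/5625 + I*√690 ≈ 0.00017778 + 26.268*I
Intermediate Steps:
d(G) = 2*G
w = I*√690 (w = √(-9 - 681) = √(-690) = I*√690 ≈ 26.268*I)
o = 1/75 (o = 1/(69 + 2*3) = 1/(69 + 6) = 1/75 ≈ 0.013333)
N(o) + w = (1/75)² + I*√690 = 1/5625 + I*√690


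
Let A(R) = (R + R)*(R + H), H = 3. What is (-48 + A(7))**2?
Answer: 8464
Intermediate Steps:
A(R) = 2*R*(3 + R) (A(R) = (R + R)*(R + 3) = (2*R)*(3 + R) = 2*R*(3 + R))
(-48 + A(7))**2 = (-48 + 2*7*(3 + 7))**2 = (-48 + 2*7*10)**2 = (-48 + 140)**2 = 92**2 = 8464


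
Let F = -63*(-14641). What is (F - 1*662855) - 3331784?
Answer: -3072256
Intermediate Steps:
F = 922383
(F - 1*662855) - 3331784 = (922383 - 1*662855) - 3331784 = (922383 - 662855) - 3331784 = 259528 - 3331784 = -3072256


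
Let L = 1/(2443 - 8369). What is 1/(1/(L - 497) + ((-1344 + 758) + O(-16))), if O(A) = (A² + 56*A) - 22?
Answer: -2945223/3675644230 ≈ -0.00080128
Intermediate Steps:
O(A) = -22 + A² + 56*A
L = -1/5926 (L = 1/(-5926) = -1/5926 ≈ -0.00016875)
1/(1/(L - 497) + ((-1344 + 758) + O(-16))) = 1/(1/(-1/5926 - 497) + ((-1344 + 758) + (-22 + (-16)² + 56*(-16)))) = 1/(1/(-2945223/5926) + (-586 + (-22 + 256 - 896))) = 1/(-5926/2945223 + (-586 - 662)) = 1/(-5926/2945223 - 1248) = 1/(-3675644230/2945223) = -2945223/3675644230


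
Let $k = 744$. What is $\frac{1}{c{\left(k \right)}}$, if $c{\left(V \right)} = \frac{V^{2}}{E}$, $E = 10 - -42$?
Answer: $\frac{13}{138384} \approx 9.3941 \cdot 10^{-5}$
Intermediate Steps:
$E = 52$ ($E = 10 + 42 = 52$)
$c{\left(V \right)} = \frac{V^{2}}{52}$
$\frac{1}{c{\left(k \right)}} = \frac{1}{\frac{1}{52} \cdot 744^{2}} = \frac{1}{\frac{1}{52} \cdot 553536} = \frac{1}{\frac{138384}{13}} = \frac{13}{138384}$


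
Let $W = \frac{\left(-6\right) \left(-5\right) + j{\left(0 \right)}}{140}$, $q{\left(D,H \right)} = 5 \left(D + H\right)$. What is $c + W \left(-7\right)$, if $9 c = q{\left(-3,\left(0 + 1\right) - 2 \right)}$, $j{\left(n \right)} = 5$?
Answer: $- \frac{143}{36} \approx -3.9722$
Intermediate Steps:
$q{\left(D,H \right)} = 5 D + 5 H$
$c = - \frac{20}{9}$ ($c = \frac{5 \left(-3\right) + 5 \left(\left(0 + 1\right) - 2\right)}{9} = \frac{-15 + 5 \left(1 - 2\right)}{9} = \frac{-15 + 5 \left(-1\right)}{9} = \frac{-15 - 5}{9} = \frac{1}{9} \left(-20\right) = - \frac{20}{9} \approx -2.2222$)
$W = \frac{1}{4}$ ($W = \frac{\left(-6\right) \left(-5\right) + 5}{140} = \left(30 + 5\right) \frac{1}{140} = 35 \cdot \frac{1}{140} = \frac{1}{4} \approx 0.25$)
$c + W \left(-7\right) = - \frac{20}{9} + \frac{1}{4} \left(-7\right) = - \frac{20}{9} - \frac{7}{4} = - \frac{143}{36}$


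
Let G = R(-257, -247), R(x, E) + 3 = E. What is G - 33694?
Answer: -33944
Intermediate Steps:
R(x, E) = -3 + E
G = -250 (G = -3 - 247 = -250)
G - 33694 = -250 - 33694 = -33944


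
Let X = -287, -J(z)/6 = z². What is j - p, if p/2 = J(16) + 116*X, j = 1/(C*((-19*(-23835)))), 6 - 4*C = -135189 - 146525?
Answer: 2221697759509201/31895281950 ≈ 69656.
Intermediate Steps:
J(z) = -6*z²
C = 70430 (C = 3/2 - (-135189 - 146525)/4 = 3/2 - ¼*(-281714) = 3/2 + 140857/2 = 70430)
j = 1/31895281950 (j = 1/(70430*((-19*(-23835)))) = (1/70430)/452865 = (1/70430)*(1/452865) = 1/31895281950 ≈ 3.1353e-11)
p = -69656 (p = 2*(-6*16² + 116*(-287)) = 2*(-6*256 - 33292) = 2*(-1536 - 33292) = 2*(-34828) = -69656)
j - p = 1/31895281950 - 1*(-69656) = 1/31895281950 + 69656 = 2221697759509201/31895281950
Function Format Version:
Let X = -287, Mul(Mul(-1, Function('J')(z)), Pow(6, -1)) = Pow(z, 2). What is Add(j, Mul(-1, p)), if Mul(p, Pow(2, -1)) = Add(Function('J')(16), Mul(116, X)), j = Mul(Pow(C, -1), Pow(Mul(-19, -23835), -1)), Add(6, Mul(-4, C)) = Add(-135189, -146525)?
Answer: Rational(2221697759509201, 31895281950) ≈ 69656.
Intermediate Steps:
Function('J')(z) = Mul(-6, Pow(z, 2))
C = 70430 (C = Add(Rational(3, 2), Mul(Rational(-1, 4), Add(-135189, -146525))) = Add(Rational(3, 2), Mul(Rational(-1, 4), -281714)) = Add(Rational(3, 2), Rational(140857, 2)) = 70430)
j = Rational(1, 31895281950) (j = Mul(Pow(70430, -1), Pow(Mul(-19, -23835), -1)) = Mul(Rational(1, 70430), Pow(452865, -1)) = Mul(Rational(1, 70430), Rational(1, 452865)) = Rational(1, 31895281950) ≈ 3.1353e-11)
p = -69656 (p = Mul(2, Add(Mul(-6, Pow(16, 2)), Mul(116, -287))) = Mul(2, Add(Mul(-6, 256), -33292)) = Mul(2, Add(-1536, -33292)) = Mul(2, -34828) = -69656)
Add(j, Mul(-1, p)) = Add(Rational(1, 31895281950), Mul(-1, -69656)) = Add(Rational(1, 31895281950), 69656) = Rational(2221697759509201, 31895281950)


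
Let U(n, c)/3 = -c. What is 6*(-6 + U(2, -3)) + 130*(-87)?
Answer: -11292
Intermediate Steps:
U(n, c) = -3*c (U(n, c) = 3*(-c) = -3*c)
6*(-6 + U(2, -3)) + 130*(-87) = 6*(-6 - 3*(-3)) + 130*(-87) = 6*(-6 + 9) - 11310 = 6*3 - 11310 = 18 - 11310 = -11292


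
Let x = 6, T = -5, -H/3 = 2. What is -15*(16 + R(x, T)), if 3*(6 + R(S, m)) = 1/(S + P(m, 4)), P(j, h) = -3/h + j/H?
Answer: -11010/73 ≈ -150.82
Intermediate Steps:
H = -6 (H = -3*2 = -6)
P(j, h) = -3/h - j/6 (P(j, h) = -3/h + j/(-6) = -3/h + j*(-⅙) = -3/h - j/6)
R(S, m) = -6 + 1/(3*(-¾ + S - m/6)) (R(S, m) = -6 + 1/(3*(S + (-3/4 - m/6))) = -6 + 1/(3*(S + (-3*¼ - m/6))) = -6 + 1/(3*(S + (-¾ - m/6))) = -6 + 1/(3*(-¾ + S - m/6)))
-15*(16 + R(x, T)) = -15*(16 + 2*(29 - 36*6 + 6*(-5))/(-9 - 2*(-5) + 12*6)) = -15*(16 + 2*(29 - 216 - 30)/(-9 + 10 + 72)) = -15*(16 + 2*(-217)/73) = -15*(16 + 2*(1/73)*(-217)) = -15*(16 - 434/73) = -15*734/73 = -11010/73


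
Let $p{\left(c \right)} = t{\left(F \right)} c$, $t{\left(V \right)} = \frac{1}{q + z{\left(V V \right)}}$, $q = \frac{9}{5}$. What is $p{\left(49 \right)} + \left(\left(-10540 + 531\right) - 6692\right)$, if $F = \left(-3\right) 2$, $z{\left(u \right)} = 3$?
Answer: $- \frac{400579}{24} \approx -16691.0$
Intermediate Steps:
$F = -6$
$q = \frac{9}{5}$ ($q = 9 \cdot \frac{1}{5} = \frac{9}{5} \approx 1.8$)
$t{\left(V \right)} = \frac{5}{24}$ ($t{\left(V \right)} = \frac{1}{\frac{9}{5} + 3} = \frac{1}{\frac{24}{5}} = \frac{5}{24}$)
$p{\left(c \right)} = \frac{5 c}{24}$
$p{\left(49 \right)} + \left(\left(-10540 + 531\right) - 6692\right) = \frac{5}{24} \cdot 49 + \left(\left(-10540 + 531\right) - 6692\right) = \frac{245}{24} - 16701 = - \frac{400579}{24}$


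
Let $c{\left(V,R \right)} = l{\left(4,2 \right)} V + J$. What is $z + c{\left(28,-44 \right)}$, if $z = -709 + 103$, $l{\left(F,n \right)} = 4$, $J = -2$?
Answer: $-496$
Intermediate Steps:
$c{\left(V,R \right)} = -2 + 4 V$ ($c{\left(V,R \right)} = 4 V - 2 = -2 + 4 V$)
$z = -606$
$z + c{\left(28,-44 \right)} = -606 + \left(-2 + 4 \cdot 28\right) = -606 + \left(-2 + 112\right) = -606 + 110 = -496$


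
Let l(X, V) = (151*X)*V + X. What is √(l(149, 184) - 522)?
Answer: √4139443 ≈ 2034.6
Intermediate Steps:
l(X, V) = X + 151*V*X (l(X, V) = 151*V*X + X = X + 151*V*X)
√(l(149, 184) - 522) = √(149*(1 + 151*184) - 522) = √(149*(1 + 27784) - 522) = √(149*27785 - 522) = √(4139965 - 522) = √4139443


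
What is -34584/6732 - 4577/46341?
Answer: -4124923/787797 ≈ -5.2360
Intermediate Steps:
-34584/6732 - 4577/46341 = -34584*1/6732 - 4577*1/46341 = -262/51 - 4577/46341 = -4124923/787797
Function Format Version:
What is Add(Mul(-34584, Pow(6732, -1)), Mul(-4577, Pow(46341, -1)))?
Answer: Rational(-4124923, 787797) ≈ -5.2360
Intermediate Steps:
Add(Mul(-34584, Pow(6732, -1)), Mul(-4577, Pow(46341, -1))) = Add(Mul(-34584, Rational(1, 6732)), Mul(-4577, Rational(1, 46341))) = Add(Rational(-262, 51), Rational(-4577, 46341)) = Rational(-4124923, 787797)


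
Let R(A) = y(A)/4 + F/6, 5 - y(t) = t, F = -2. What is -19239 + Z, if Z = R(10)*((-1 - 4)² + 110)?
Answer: -77811/4 ≈ -19453.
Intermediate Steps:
y(t) = 5 - t
R(A) = 11/12 - A/4 (R(A) = (5 - A)/4 - 2/6 = (5 - A)*(¼) - 2*⅙ = (5/4 - A/4) - ⅓ = 11/12 - A/4)
Z = -855/4 (Z = (11/12 - ¼*10)*((-1 - 4)² + 110) = (11/12 - 5/2)*((-5)² + 110) = -19*(25 + 110)/12 = -19/12*135 = -855/4 ≈ -213.75)
-19239 + Z = -19239 - 855/4 = -77811/4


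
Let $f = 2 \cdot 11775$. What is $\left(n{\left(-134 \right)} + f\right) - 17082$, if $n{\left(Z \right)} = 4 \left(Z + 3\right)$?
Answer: $5944$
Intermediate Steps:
$n{\left(Z \right)} = 12 + 4 Z$ ($n{\left(Z \right)} = 4 \left(3 + Z\right) = 12 + 4 Z$)
$f = 23550$
$\left(n{\left(-134 \right)} + f\right) - 17082 = \left(\left(12 + 4 \left(-134\right)\right) + 23550\right) - 17082 = \left(\left(12 - 536\right) + 23550\right) - 17082 = \left(-524 + 23550\right) - 17082 = 23026 - 17082 = 5944$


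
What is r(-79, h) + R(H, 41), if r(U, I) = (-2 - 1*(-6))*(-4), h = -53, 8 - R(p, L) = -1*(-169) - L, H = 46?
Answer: -136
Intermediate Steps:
R(p, L) = -161 + L (R(p, L) = 8 - (-1*(-169) - L) = 8 - (169 - L) = 8 + (-169 + L) = -161 + L)
r(U, I) = -16 (r(U, I) = (-2 + 6)*(-4) = 4*(-4) = -16)
r(-79, h) + R(H, 41) = -16 + (-161 + 41) = -16 - 120 = -136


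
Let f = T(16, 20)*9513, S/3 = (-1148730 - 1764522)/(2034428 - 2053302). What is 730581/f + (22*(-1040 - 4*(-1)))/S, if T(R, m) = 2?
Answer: -49984245977/4618961046 ≈ -10.822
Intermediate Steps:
S = 4369878/9437 (S = 3*((-1148730 - 1764522)/(2034428 - 2053302)) = 3*(-2913252/(-18874)) = 3*(-2913252*(-1/18874)) = 3*(1456626/9437) = 4369878/9437 ≈ 463.06)
f = 19026 (f = 2*9513 = 19026)
730581/f + (22*(-1040 - 4*(-1)))/S = 730581/19026 + (22*(-1040 - 4*(-1)))/(4369878/9437) = 730581*(1/19026) + (22*(-1040 + 4))*(9437/4369878) = 243527/6342 + (22*(-1036))*(9437/4369878) = 243527/6342 - 22792*9437/4369878 = 243527/6342 - 107544052/2184939 = -49984245977/4618961046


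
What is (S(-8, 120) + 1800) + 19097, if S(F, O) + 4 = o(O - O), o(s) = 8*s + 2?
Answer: 20895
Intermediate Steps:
o(s) = 2 + 8*s
S(F, O) = -2 (S(F, O) = -4 + (2 + 8*(O - O)) = -4 + (2 + 8*0) = -4 + (2 + 0) = -4 + 2 = -2)
(S(-8, 120) + 1800) + 19097 = (-2 + 1800) + 19097 = 1798 + 19097 = 20895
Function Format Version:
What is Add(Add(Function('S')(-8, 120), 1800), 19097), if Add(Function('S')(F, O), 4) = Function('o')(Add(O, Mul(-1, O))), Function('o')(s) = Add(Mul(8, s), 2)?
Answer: 20895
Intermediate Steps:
Function('o')(s) = Add(2, Mul(8, s))
Function('S')(F, O) = -2 (Function('S')(F, O) = Add(-4, Add(2, Mul(8, Add(O, Mul(-1, O))))) = Add(-4, Add(2, Mul(8, 0))) = Add(-4, Add(2, 0)) = Add(-4, 2) = -2)
Add(Add(Function('S')(-8, 120), 1800), 19097) = Add(Add(-2, 1800), 19097) = Add(1798, 19097) = 20895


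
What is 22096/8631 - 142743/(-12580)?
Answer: 1509982513/108577980 ≈ 13.907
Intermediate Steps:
22096/8631 - 142743/(-12580) = 22096*(1/8631) - 142743*(-1/12580) = 22096/8631 + 142743/12580 = 1509982513/108577980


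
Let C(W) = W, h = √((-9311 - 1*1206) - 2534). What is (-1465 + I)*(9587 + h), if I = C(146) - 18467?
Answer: -189688382 - 19786*I*√13051 ≈ -1.8969e+8 - 2.2604e+6*I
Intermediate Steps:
h = I*√13051 (h = √((-9311 - 1206) - 2534) = √(-10517 - 2534) = √(-13051) = I*√13051 ≈ 114.24*I)
I = -18321 (I = 146 - 18467 = -18321)
(-1465 + I)*(9587 + h) = (-1465 - 18321)*(9587 + I*√13051) = -19786*(9587 + I*√13051) = -189688382 - 19786*I*√13051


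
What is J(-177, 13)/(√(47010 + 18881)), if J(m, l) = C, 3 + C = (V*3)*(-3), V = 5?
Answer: -48*√65891/65891 ≈ -0.18699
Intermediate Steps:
C = -48 (C = -3 + (5*3)*(-3) = -3 + 15*(-3) = -3 - 45 = -48)
J(m, l) = -48
J(-177, 13)/(√(47010 + 18881)) = -48/√(47010 + 18881) = -48*√65891/65891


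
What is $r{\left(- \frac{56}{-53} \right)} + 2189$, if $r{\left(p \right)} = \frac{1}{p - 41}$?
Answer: $\frac{4634060}{2117} \approx 2189.0$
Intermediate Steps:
$r{\left(p \right)} = \frac{1}{-41 + p}$
$r{\left(- \frac{56}{-53} \right)} + 2189 = \frac{1}{-41 - \frac{56}{-53}} + 2189 = \frac{1}{-41 - - \frac{56}{53}} + 2189 = \frac{1}{-41 + \frac{56}{53}} + 2189 = \frac{1}{- \frac{2117}{53}} + 2189 = - \frac{53}{2117} + 2189 = \frac{4634060}{2117}$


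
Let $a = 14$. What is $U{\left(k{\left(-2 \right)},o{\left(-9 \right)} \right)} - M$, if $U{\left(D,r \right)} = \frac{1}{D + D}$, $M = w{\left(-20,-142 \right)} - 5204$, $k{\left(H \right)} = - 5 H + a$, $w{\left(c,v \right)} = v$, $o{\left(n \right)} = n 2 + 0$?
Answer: $\frac{256609}{48} \approx 5346.0$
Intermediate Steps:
$o{\left(n \right)} = 2 n$ ($o{\left(n \right)} = 2 n + 0 = 2 n$)
$k{\left(H \right)} = 14 - 5 H$ ($k{\left(H \right)} = - 5 H + 14 = 14 - 5 H$)
$M = -5346$ ($M = -142 - 5204 = -5346$)
$U{\left(D,r \right)} = \frac{1}{2 D}$
$U{\left(k{\left(-2 \right)},o{\left(-9 \right)} \right)} - M = \frac{1}{2 \left(14 - -10\right)} - -5346 = \frac{1}{2 \left(14 + 10\right)} + 5346 = \frac{1}{2 \cdot 24} + 5346 = \frac{1}{2} \cdot \frac{1}{24} + 5346 = \frac{1}{48} + 5346 = \frac{256609}{48}$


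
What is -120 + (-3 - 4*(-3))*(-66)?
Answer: -714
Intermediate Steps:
-120 + (-3 - 4*(-3))*(-66) = -120 + (-3 + 12)*(-66) = -120 + 9*(-66) = -120 - 594 = -714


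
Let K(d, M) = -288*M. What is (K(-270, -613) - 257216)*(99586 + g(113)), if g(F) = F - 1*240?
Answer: -8023556448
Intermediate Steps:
g(F) = -240 + F (g(F) = F - 240 = -240 + F)
(K(-270, -613) - 257216)*(99586 + g(113)) = (-288*(-613) - 257216)*(99586 + (-240 + 113)) = (176544 - 257216)*(99586 - 127) = -80672*99459 = -8023556448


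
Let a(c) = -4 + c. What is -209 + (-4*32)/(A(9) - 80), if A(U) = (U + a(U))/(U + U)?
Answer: -147865/713 ≈ -207.38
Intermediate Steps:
A(U) = (-4 + 2*U)/(2*U) (A(U) = (U + (-4 + U))/(U + U) = (-4 + 2*U)/((2*U)) = (-4 + 2*U)*(1/(2*U)) = (-4 + 2*U)/(2*U))
-209 + (-4*32)/(A(9) - 80) = -209 + (-4*32)/((-2 + 9)/9 - 80) = -209 - 128/((⅑)*7 - 80) = -209 - 128/(7/9 - 80) = -209 - 128/(-713/9) = -209 - 128*(-9/713) = -209 + 1152/713 = -147865/713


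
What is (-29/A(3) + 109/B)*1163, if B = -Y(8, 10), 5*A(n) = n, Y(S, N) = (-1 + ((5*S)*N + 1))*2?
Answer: -135288301/2400 ≈ -56370.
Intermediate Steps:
Y(S, N) = 10*N*S (Y(S, N) = (-1 + (5*N*S + 1))*2 = (-1 + (1 + 5*N*S))*2 = (5*N*S)*2 = 10*N*S)
A(n) = n/5
B = -800 (B = -10*10*8 = -1*800 = -800)
(-29/A(3) + 109/B)*1163 = (-29/((1/5)*3) + 109/(-800))*1163 = (-29/3/5 + 109*(-1/800))*1163 = (-29*5/3 - 109/800)*1163 = (-145/3 - 109/800)*1163 = -116327/2400*1163 = -135288301/2400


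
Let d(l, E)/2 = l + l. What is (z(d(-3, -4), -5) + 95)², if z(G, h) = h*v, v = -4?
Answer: 13225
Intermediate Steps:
d(l, E) = 4*l (d(l, E) = 2*(l + l) = 2*(2*l) = 4*l)
z(G, h) = -4*h (z(G, h) = h*(-4) = -4*h)
(z(d(-3, -4), -5) + 95)² = (-4*(-5) + 95)² = (20 + 95)² = 115² = 13225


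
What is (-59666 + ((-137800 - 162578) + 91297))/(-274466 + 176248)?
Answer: 268747/98218 ≈ 2.7362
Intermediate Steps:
(-59666 + ((-137800 - 162578) + 91297))/(-274466 + 176248) = (-59666 + (-300378 + 91297))/(-98218) = (-59666 - 209081)*(-1/98218) = -268747*(-1/98218) = 268747/98218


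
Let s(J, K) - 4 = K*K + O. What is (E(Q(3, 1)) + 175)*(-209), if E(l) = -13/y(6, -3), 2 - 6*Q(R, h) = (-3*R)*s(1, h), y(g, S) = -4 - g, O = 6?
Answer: -368467/10 ≈ -36847.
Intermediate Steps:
s(J, K) = 10 + K² (s(J, K) = 4 + (K*K + 6) = 4 + (K² + 6) = 4 + (6 + K²) = 10 + K²)
Q(R, h) = ⅓ + R*(10 + h²)/2 (Q(R, h) = ⅓ - (-3*R)*(10 + h²)/6 = ⅓ - (-1)*R*(10 + h²)/2 = ⅓ + R*(10 + h²)/2)
E(l) = 13/10 (E(l) = -13/(-4 - 1*6) = -13/(-4 - 6) = -13/(-10) = -13*(-⅒) = 13/10)
(E(Q(3, 1)) + 175)*(-209) = (13/10 + 175)*(-209) = (1763/10)*(-209) = -368467/10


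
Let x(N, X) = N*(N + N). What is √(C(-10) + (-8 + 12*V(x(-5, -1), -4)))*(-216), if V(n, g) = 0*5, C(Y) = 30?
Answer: -216*√22 ≈ -1013.1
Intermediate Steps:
x(N, X) = 2*N² (x(N, X) = N*(2*N) = 2*N²)
V(n, g) = 0
√(C(-10) + (-8 + 12*V(x(-5, -1), -4)))*(-216) = √(30 + (-8 + 12*0))*(-216) = √(30 + (-8 + 0))*(-216) = √(30 - 8)*(-216) = √22*(-216) = -216*√22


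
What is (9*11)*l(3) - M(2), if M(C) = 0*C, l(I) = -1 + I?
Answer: 198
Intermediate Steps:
M(C) = 0
(9*11)*l(3) - M(2) = (9*11)*(-1 + 3) - 1*0 = 99*2 + 0 = 198 + 0 = 198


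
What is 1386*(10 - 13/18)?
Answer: 12859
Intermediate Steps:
1386*(10 - 13/18) = 1386*(167/18) = 12859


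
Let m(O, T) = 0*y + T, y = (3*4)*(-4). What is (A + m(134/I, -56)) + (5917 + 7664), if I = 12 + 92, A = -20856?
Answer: -7331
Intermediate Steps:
y = -48 (y = 12*(-4) = -48)
I = 104
m(O, T) = T (m(O, T) = 0*(-48) + T = 0 + T = T)
(A + m(134/I, -56)) + (5917 + 7664) = (-20856 - 56) + (5917 + 7664) = -20912 + 13581 = -7331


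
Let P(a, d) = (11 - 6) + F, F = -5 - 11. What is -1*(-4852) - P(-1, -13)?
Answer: 4863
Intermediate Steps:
F = -16
P(a, d) = -11 (P(a, d) = (11 - 6) - 16 = 5 - 16 = -11)
-1*(-4852) - P(-1, -13) = -1*(-4852) - 1*(-11) = 4852 + 11 = 4863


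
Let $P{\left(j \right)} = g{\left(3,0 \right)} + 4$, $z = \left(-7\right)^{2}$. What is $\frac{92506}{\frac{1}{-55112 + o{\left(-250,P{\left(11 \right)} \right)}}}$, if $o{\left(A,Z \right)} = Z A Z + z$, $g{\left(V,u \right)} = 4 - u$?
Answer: $-6573753878$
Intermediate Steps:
$z = 49$
$P{\left(j \right)} = 8$ ($P{\left(j \right)} = \left(4 - 0\right) + 4 = \left(4 + 0\right) + 4 = 4 + 4 = 8$)
$o{\left(A,Z \right)} = 49 + A Z^{2}$ ($o{\left(A,Z \right)} = Z A Z + 49 = A Z Z + 49 = A Z^{2} + 49 = 49 + A Z^{2}$)
$\frac{92506}{\frac{1}{-55112 + o{\left(-250,P{\left(11 \right)} \right)}}} = \frac{92506}{\frac{1}{-55112 + \left(49 - 250 \cdot 8^{2}\right)}} = \frac{92506}{\frac{1}{-55112 + \left(49 - 16000\right)}} = \frac{92506}{\frac{1}{-55112 - 15951}} = \frac{92506}{\frac{1}{-71063}} = \frac{92506}{- \frac{1}{71063}} = 92506 \left(-71063\right) = -6573753878$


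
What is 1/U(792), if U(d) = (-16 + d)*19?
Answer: 1/14744 ≈ 6.7824e-5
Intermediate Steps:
U(d) = -304 + 19*d
1/U(792) = 1/(-304 + 19*792) = 1/(-304 + 15048) = 1/14744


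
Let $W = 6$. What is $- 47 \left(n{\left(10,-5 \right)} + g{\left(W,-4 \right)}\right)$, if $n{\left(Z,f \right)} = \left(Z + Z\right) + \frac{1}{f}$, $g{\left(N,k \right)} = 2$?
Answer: $- \frac{5123}{5} \approx -1024.6$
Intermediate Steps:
$n{\left(Z,f \right)} = \frac{1}{f} + 2 Z$ ($n{\left(Z,f \right)} = 2 Z + \frac{1}{f} = \frac{1}{f} + 2 Z$)
$- 47 \left(n{\left(10,-5 \right)} + g{\left(W,-4 \right)}\right) = - 47 \left(\left(\frac{1}{-5} + 2 \cdot 10\right) + 2\right) = - 47 \left(\left(- \frac{1}{5} + 20\right) + 2\right) = - 47 \left(\frac{99}{5} + 2\right) = \left(-47\right) \frac{109}{5} = - \frac{5123}{5}$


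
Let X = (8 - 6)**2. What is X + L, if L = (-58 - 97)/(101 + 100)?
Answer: 649/201 ≈ 3.2289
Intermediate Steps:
X = 4 (X = 2**2 = 4)
L = -155/201 ≈ -0.77114
X + L = 4 - 155/201 = 649/201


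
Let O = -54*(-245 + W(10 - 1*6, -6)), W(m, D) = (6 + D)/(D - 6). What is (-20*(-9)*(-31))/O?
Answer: -62/147 ≈ -0.42177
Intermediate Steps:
W(m, D) = (6 + D)/(-6 + D)
O = 13230 (O = -54*(-245 + (6 - 6)/(-6 - 6)) = -54*(-245 + 0/(-12)) = -54*(-245 - 1/12*0) = -54*(-245 + 0) = -54*(-245) = 13230)
(-20*(-9)*(-31))/O = (-20*(-9)*(-31))/13230 = (180*(-31))*(1/13230) = -5580*1/13230 = -62/147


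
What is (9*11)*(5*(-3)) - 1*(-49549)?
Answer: 48064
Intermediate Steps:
(9*11)*(5*(-3)) - 1*(-49549) = 99*(-15) + 49549 = -1485 + 49549 = 48064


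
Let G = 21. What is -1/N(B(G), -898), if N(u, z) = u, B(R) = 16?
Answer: -1/16 ≈ -0.062500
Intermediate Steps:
-1/N(B(G), -898) = -1/16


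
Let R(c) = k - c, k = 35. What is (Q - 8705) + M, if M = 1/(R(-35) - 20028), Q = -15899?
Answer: -491046633/19958 ≈ -24604.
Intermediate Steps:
R(c) = 35 - c
M = -1/19958 (M = 1/((35 - 1*(-35)) - 20028) = 1/((35 + 35) - 20028) = 1/(70 - 20028) = 1/(-19958) = -1/19958 ≈ -5.0105e-5)
(Q - 8705) + M = (-15899 - 8705) - 1/19958 = -24604 - 1/19958 = -491046633/19958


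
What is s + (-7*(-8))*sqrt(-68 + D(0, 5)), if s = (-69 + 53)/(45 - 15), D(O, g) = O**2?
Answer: -8/15 + 112*I*sqrt(17) ≈ -0.53333 + 461.79*I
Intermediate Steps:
s = -8/15 (s = -16/30 = -16*1/30 = -8/15 ≈ -0.53333)
s + (-7*(-8))*sqrt(-68 + D(0, 5)) = -8/15 + (-7*(-8))*sqrt(-68 + 0**2) = -8/15 + 56*sqrt(-68 + 0) = -8/15 + 56*sqrt(-68) = -8/15 + 56*(2*I*sqrt(17)) = -8/15 + 112*I*sqrt(17)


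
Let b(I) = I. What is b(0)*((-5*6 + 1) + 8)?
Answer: 0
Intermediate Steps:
b(0)*((-5*6 + 1) + 8) = 0*((-5*6 + 1) + 8) = 0*((-30 + 1) + 8) = 0*(-29 + 8) = 0*(-21) = 0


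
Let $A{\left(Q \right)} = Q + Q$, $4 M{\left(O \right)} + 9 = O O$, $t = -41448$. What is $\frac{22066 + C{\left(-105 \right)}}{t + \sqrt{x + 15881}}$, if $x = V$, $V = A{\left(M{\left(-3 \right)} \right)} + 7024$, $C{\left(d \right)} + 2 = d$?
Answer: $- \frac{43340792}{81805419} - \frac{3137 \sqrt{2545}}{81805419} \approx -0.53174$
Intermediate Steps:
$C{\left(d \right)} = -2 + d$
$M{\left(O \right)} = - \frac{9}{4} + \frac{O^{2}}{4}$ ($M{\left(O \right)} = - \frac{9}{4} + \frac{O O}{4} = - \frac{9}{4} + \frac{O^{2}}{4}$)
$A{\left(Q \right)} = 2 Q$
$V = 7024$ ($V = 2 \left(- \frac{9}{4} + \frac{\left(-3\right)^{2}}{4}\right) + 7024 = 2 \left(- \frac{9}{4} + \frac{1}{4} \cdot 9\right) + 7024 = 2 \left(- \frac{9}{4} + \frac{9}{4}\right) + 7024 = 2 \cdot 0 + 7024 = 0 + 7024 = 7024$)
$x = 7024$
$\frac{22066 + C{\left(-105 \right)}}{t + \sqrt{x + 15881}} = \frac{22066 - 107}{-41448 + \sqrt{7024 + 15881}} = \frac{22066 - 107}{-41448 + \sqrt{22905}} = \frac{21959}{-41448 + 3 \sqrt{2545}}$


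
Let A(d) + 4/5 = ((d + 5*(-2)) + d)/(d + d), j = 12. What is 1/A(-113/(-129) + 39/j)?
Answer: -10645/10771 ≈ -0.98830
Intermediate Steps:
A(d) = -4/5 + (-10 + 2*d)/(2*d) (A(d) = -4/5 + ((d + 5*(-2)) + d)/(d + d) = -4/5 + ((d - 10) + d)/((2*d)) = -4/5 + ((-10 + d) + d)*(1/(2*d)) = -4/5 + (-10 + 2*d)*(1/(2*d)) = -4/5 + (-10 + 2*d)/(2*d))
1/A(-113/(-129) + 39/j) = 1/((-25 + (-113/(-129) + 39/12))/(5*(-113/(-129) + 39/12))) = 1/((-25 + (-113*(-1/129) + 39*(1/12)))/(5*(-113*(-1/129) + 39*(1/12)))) = 1/((-25 + (113/129 + 13/4))/(5*(113/129 + 13/4))) = 1/((-25 + 2129/516)/(5*(2129/516))) = 1/((1/5)*(516/2129)*(-10771/516)) = 1/(-10771/10645) = -10645/10771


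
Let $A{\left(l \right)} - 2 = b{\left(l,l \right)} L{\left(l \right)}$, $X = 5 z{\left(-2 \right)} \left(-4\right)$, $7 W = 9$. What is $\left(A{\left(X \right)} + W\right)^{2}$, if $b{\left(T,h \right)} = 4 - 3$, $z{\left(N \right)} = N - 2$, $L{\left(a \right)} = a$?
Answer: $\frac{339889}{49} \approx 6936.5$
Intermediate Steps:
$z{\left(N \right)} = -2 + N$ ($z{\left(N \right)} = N - 2 = -2 + N$)
$W = \frac{9}{7}$ ($W = \frac{1}{7} \cdot 9 = \frac{9}{7} \approx 1.2857$)
$X = 80$ ($X = 5 \left(-2 - 2\right) \left(-4\right) = 5 \left(-4\right) \left(-4\right) = \left(-20\right) \left(-4\right) = 80$)
$b{\left(T,h \right)} = 1$ ($b{\left(T,h \right)} = 4 - 3 = 1$)
$A{\left(l \right)} = 2 + l$ ($A{\left(l \right)} = 2 + 1 l = 2 + l$)
$\left(A{\left(X \right)} + W\right)^{2} = \left(\left(2 + 80\right) + \frac{9}{7}\right)^{2} = \left(82 + \frac{9}{7}\right)^{2} = \left(\frac{583}{7}\right)^{2} = \frac{339889}{49}$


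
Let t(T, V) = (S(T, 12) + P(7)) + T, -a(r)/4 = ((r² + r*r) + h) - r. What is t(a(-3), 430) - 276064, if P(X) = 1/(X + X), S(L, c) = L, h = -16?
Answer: -3865455/14 ≈ -2.7610e+5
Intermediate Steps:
P(X) = 1/(2*X)
a(r) = 64 - 8*r² + 4*r (a(r) = -4*(((r² + r*r) - 16) - r) = -4*(((r² + r²) - 16) - r) = -4*((2*r² - 16) - r) = -4*((-16 + 2*r²) - r) = -4*(-16 - r + 2*r²) = 64 - 8*r² + 4*r)
t(T, V) = 1/14 + 2*T (t(T, V) = (T + (½)/7) + T = (T + (½)*(⅐)) + T = (T + 1/14) + T = (1/14 + T) + T = 1/14 + 2*T)
t(a(-3), 430) - 276064 = (1/14 + 2*(64 - 8*(-3)² + 4*(-3))) - 276064 = (1/14 + 2*(64 - 8*9 - 12)) - 276064 = (1/14 + 2*(64 - 72 - 12)) - 276064 = (1/14 + 2*(-20)) - 276064 = (1/14 - 40) - 276064 = -559/14 - 276064 = -3865455/14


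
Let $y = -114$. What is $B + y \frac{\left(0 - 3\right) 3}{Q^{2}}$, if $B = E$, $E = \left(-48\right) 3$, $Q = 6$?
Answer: $- \frac{231}{2} \approx -115.5$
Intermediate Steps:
$E = -144$
$B = -144$
$B + y \frac{\left(0 - 3\right) 3}{Q^{2}} = -144 - 114 \frac{\left(0 - 3\right) 3}{6^{2}} = -144 - 114 \frac{\left(-3\right) 3}{36} = -144 - 114 \left(\left(-9\right) \frac{1}{36}\right) = -144 - - \frac{57}{2} = -144 + \frac{57}{2} = - \frac{231}{2}$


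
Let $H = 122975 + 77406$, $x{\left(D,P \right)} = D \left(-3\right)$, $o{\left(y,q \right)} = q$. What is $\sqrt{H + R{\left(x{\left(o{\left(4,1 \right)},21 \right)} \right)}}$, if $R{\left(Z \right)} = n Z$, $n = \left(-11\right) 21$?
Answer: $\sqrt{201074} \approx 448.41$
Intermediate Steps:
$n = -231$
$x{\left(D,P \right)} = - 3 D$
$H = 200381$
$R{\left(Z \right)} = - 231 Z$
$\sqrt{H + R{\left(x{\left(o{\left(4,1 \right)},21 \right)} \right)}} = \sqrt{200381 - 231 \left(\left(-3\right) 1\right)} = \sqrt{200381 - -693} = \sqrt{200381 + 693} = \sqrt{201074}$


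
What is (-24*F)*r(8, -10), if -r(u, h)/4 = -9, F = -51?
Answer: 44064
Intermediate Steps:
r(u, h) = 36 (r(u, h) = -4*(-9) = 36)
(-24*F)*r(8, -10) = -24*(-51)*36 = 1224*36 = 44064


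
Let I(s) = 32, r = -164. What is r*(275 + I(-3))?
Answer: -50348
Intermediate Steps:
r*(275 + I(-3)) = -164*(275 + 32) = -164*307 = -50348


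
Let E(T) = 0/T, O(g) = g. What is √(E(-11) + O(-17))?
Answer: I*√17 ≈ 4.1231*I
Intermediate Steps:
E(T) = 0
√(E(-11) + O(-17)) = √(0 - 17) = √(-17) = I*√17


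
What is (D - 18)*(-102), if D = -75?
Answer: 9486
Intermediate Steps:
(D - 18)*(-102) = (-75 - 18)*(-102) = -93*(-102) = 9486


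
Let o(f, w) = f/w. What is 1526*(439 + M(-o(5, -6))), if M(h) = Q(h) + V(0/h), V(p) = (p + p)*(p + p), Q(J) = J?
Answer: 2013557/3 ≈ 6.7119e+5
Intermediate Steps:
V(p) = 4*p**2 (V(p) = (2*p)*(2*p) = 4*p**2)
M(h) = h (M(h) = h + 4*(0/h)**2 = h + 4*0**2 = h + 4*0 = h + 0 = h)
1526*(439 + M(-o(5, -6))) = 1526*(439 - 5/(-6)) = 1526*(439 - 5*(-1)/6) = 1526*(439 - 1*(-5/6)) = 1526*(439 + 5/6) = 1526*(2639/6) = 2013557/3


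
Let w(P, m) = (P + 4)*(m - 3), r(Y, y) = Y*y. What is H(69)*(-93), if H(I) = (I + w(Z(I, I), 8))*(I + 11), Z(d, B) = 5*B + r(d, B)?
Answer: -190605360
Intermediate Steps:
Z(d, B) = 5*B + B*d (Z(d, B) = 5*B + d*B = 5*B + B*d)
w(P, m) = (-3 + m)*(4 + P) (w(P, m) = (4 + P)*(-3 + m) = (-3 + m)*(4 + P))
H(I) = (11 + I)*(20 + I + 5*I*(5 + I)) (H(I) = (I + (-12 - 3*I*(5 + I) + 4*8 + (I*(5 + I))*8))*(I + 11) = (I + (-12 - 3*I*(5 + I) + 32 + 8*I*(5 + I)))*(11 + I) = (I + (20 + 5*I*(5 + I)))*(11 + I) = (20 + I + 5*I*(5 + I))*(11 + I) = (11 + I)*(20 + I + 5*I*(5 + I)))
H(69)*(-93) = (220 + 5*69**3 + 81*69**2 + 306*69)*(-93) = (220 + 5*328509 + 81*4761 + 21114)*(-93) = (220 + 1642545 + 385641 + 21114)*(-93) = 2049520*(-93) = -190605360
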